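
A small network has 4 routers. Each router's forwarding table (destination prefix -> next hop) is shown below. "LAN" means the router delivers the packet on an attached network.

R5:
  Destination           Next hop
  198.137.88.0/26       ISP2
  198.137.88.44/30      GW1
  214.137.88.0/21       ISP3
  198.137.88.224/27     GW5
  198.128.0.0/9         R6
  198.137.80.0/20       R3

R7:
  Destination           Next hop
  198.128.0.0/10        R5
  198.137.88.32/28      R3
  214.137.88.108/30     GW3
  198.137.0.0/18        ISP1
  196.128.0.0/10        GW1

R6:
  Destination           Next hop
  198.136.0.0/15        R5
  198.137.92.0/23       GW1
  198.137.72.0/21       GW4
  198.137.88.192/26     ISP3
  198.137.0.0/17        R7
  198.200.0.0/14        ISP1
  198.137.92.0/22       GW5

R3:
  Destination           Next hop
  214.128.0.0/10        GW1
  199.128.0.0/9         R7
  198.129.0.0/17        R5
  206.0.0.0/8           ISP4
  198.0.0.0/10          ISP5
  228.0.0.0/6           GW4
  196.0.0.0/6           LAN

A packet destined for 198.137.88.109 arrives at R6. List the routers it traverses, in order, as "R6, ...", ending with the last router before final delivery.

At R6: longest match for 198.137.88.109 is 198.137.0.0/17 -> R7
At R7: longest match for 198.137.88.109 is 198.128.0.0/10 -> R5
At R5: longest match for 198.137.88.109 is 198.137.80.0/20 -> R3
At R3: longest match for 198.137.88.109 is 196.0.0.0/6 -> LAN

R6, R7, R5, R3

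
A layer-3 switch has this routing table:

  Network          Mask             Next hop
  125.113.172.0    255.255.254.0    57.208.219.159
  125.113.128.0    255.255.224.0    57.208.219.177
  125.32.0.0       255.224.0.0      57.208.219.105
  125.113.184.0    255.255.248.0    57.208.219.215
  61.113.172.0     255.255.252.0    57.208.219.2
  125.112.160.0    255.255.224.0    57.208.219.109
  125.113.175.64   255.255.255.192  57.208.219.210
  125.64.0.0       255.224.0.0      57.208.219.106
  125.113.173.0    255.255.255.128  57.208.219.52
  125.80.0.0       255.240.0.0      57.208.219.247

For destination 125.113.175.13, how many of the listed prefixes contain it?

No listed prefix contains 125.113.175.13.
Total matching entries: 0.

0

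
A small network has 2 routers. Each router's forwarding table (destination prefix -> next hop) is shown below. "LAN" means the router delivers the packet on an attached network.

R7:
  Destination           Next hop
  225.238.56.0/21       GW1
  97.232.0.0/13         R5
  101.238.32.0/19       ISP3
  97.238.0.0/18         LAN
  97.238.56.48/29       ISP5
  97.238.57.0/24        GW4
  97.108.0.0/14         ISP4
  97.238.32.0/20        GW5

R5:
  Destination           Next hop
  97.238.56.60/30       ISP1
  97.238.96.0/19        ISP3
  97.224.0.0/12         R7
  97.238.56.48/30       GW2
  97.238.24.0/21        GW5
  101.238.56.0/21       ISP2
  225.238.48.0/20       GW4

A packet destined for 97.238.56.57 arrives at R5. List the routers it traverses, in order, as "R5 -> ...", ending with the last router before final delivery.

At R5: longest match for 97.238.56.57 is 97.224.0.0/12 -> R7
At R7: longest match for 97.238.56.57 is 97.238.0.0/18 -> LAN

R5 -> R7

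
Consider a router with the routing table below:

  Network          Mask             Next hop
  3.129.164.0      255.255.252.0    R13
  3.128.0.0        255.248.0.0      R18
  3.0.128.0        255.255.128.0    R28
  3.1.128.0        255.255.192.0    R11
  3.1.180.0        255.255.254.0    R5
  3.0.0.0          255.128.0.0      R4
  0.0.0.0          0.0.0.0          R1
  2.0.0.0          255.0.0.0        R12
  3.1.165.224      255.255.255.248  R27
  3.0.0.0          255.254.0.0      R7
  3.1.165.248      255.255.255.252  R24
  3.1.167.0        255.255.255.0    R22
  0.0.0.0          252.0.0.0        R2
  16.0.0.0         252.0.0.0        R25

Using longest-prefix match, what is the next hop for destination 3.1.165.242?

Routes whose prefix contains 3.1.165.242:
  0.0.0.0/0 (default, matches everything) -> R1
  0.0.0.0/6 (0.0.0.0 - 3.255.255.255) -> R2
  3.0.0.0/9 (3.0.0.0 - 3.127.255.255) -> R4
  3.0.0.0/15 (3.0.0.0 - 3.1.255.255) -> R7
  3.1.128.0/18 (3.1.128.0 - 3.1.191.255) -> R11
More-specific entries that do NOT match:
  3.1.165.248/30 (3.1.165.248 - 3.1.165.251) does not contain 3.1.165.242
  3.1.165.224/29 (3.1.165.224 - 3.1.165.231) does not contain 3.1.165.242
  3.1.167.0/24 (3.1.167.0 - 3.1.167.255) does not contain 3.1.165.242
  3.1.180.0/23 (3.1.180.0 - 3.1.181.255) does not contain 3.1.165.242
  3.129.164.0/22 (3.129.164.0 - 3.129.167.255) does not contain 3.1.165.242
Longest matching prefix is /18 -> next hop R11.

R11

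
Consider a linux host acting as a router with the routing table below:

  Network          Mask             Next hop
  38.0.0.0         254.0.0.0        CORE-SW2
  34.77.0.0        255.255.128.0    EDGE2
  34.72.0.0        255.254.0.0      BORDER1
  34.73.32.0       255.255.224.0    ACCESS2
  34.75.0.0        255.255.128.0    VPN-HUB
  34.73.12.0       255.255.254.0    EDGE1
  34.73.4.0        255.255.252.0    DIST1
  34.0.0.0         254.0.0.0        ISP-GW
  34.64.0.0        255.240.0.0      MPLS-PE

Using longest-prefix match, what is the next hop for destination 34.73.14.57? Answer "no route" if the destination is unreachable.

Routes whose prefix contains 34.73.14.57:
  34.0.0.0/7 (34.0.0.0 - 35.255.255.255) -> ISP-GW
  34.64.0.0/12 (34.64.0.0 - 34.79.255.255) -> MPLS-PE
  34.72.0.0/15 (34.72.0.0 - 34.73.255.255) -> BORDER1
More-specific entries that do NOT match:
  34.73.12.0/23 (34.73.12.0 - 34.73.13.255) does not contain 34.73.14.57
  34.73.4.0/22 (34.73.4.0 - 34.73.7.255) does not contain 34.73.14.57
  34.73.32.0/19 (34.73.32.0 - 34.73.63.255) does not contain 34.73.14.57
  34.77.0.0/17 (34.77.0.0 - 34.77.127.255) does not contain 34.73.14.57
  34.75.0.0/17 (34.75.0.0 - 34.75.127.255) does not contain 34.73.14.57
Longest matching prefix is /15 -> next hop BORDER1.

BORDER1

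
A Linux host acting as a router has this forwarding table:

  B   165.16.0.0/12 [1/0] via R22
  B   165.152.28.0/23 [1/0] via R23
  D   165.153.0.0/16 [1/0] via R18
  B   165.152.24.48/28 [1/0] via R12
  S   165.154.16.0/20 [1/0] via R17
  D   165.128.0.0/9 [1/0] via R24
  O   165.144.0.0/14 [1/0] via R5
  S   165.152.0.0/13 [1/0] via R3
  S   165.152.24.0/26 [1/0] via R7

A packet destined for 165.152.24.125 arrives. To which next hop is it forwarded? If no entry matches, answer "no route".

R3

Routes whose prefix contains 165.152.24.125:
  165.128.0.0/9 (165.128.0.0 - 165.255.255.255) -> R24
  165.152.0.0/13 (165.152.0.0 - 165.159.255.255) -> R3
More-specific entries that do NOT match:
  165.152.24.48/28 (165.152.24.48 - 165.152.24.63) does not contain 165.152.24.125
  165.152.24.0/26 (165.152.24.0 - 165.152.24.63) does not contain 165.152.24.125
  165.152.28.0/23 (165.152.28.0 - 165.152.29.255) does not contain 165.152.24.125
  165.154.16.0/20 (165.154.16.0 - 165.154.31.255) does not contain 165.152.24.125
  165.153.0.0/16 (165.153.0.0 - 165.153.255.255) does not contain 165.152.24.125
  165.144.0.0/14 (165.144.0.0 - 165.147.255.255) does not contain 165.152.24.125
Longest matching prefix is /13 -> next hop R3.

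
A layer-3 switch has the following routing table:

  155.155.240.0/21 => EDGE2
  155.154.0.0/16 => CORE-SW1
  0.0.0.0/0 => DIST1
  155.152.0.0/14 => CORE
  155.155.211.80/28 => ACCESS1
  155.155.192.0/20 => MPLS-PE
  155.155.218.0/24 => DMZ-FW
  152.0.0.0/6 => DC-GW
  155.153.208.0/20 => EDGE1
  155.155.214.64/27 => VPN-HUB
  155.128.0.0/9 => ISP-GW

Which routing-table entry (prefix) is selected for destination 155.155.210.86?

Entries matching 155.155.210.86:
  0.0.0.0/0 (default, matches everything)
  152.0.0.0/6 (152.0.0.0 - 155.255.255.255)
  155.128.0.0/9 (155.128.0.0 - 155.255.255.255)
  155.152.0.0/14 (155.152.0.0 - 155.155.255.255)
Most specific is 155.152.0.0/14.

155.152.0.0/14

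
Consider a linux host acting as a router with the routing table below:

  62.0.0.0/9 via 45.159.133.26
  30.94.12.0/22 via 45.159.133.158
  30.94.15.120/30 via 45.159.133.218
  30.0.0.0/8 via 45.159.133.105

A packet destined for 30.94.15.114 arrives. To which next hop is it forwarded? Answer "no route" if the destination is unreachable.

Routes whose prefix contains 30.94.15.114:
  30.0.0.0/8 (30.0.0.0 - 30.255.255.255) -> 45.159.133.105
  30.94.12.0/22 (30.94.12.0 - 30.94.15.255) -> 45.159.133.158
More-specific entries that do NOT match:
  30.94.15.120/30 (30.94.15.120 - 30.94.15.123) does not contain 30.94.15.114
Longest matching prefix is /22 -> next hop 45.159.133.158.

45.159.133.158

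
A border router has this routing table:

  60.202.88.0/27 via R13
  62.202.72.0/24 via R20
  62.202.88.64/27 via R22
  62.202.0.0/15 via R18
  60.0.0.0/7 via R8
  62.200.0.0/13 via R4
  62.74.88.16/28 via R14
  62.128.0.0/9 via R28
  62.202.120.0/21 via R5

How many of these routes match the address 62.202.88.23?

3

Prefixes containing 62.202.88.23:
  62.128.0.0/9 (62.128.0.0 - 62.255.255.255)
  62.200.0.0/13 (62.200.0.0 - 62.207.255.255)
  62.202.0.0/15 (62.202.0.0 - 62.203.255.255)
Total matching entries: 3.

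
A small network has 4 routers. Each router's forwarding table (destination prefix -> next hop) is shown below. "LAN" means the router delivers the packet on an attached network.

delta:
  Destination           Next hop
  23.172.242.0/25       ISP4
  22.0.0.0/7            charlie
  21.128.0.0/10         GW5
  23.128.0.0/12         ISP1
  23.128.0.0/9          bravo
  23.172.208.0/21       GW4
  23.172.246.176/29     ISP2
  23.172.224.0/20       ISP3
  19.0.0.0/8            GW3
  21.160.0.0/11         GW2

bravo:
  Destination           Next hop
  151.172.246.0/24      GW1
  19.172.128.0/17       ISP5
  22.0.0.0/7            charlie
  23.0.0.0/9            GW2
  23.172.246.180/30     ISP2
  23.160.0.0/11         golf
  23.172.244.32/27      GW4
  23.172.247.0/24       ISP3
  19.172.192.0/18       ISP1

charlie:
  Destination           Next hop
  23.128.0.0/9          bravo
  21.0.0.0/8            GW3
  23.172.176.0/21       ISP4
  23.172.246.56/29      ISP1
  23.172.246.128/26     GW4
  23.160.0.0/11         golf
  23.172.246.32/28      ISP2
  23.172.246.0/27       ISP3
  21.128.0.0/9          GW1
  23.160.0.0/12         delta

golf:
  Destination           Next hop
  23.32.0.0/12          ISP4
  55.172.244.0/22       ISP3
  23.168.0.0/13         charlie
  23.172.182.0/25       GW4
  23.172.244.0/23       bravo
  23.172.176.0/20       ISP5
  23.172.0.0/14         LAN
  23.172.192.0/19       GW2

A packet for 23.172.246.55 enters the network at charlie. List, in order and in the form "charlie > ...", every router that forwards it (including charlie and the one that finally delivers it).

charlie > delta > bravo > golf

At charlie: longest match for 23.172.246.55 is 23.160.0.0/12 -> delta
At delta: longest match for 23.172.246.55 is 23.128.0.0/9 -> bravo
At bravo: longest match for 23.172.246.55 is 23.160.0.0/11 -> golf
At golf: longest match for 23.172.246.55 is 23.172.0.0/14 -> LAN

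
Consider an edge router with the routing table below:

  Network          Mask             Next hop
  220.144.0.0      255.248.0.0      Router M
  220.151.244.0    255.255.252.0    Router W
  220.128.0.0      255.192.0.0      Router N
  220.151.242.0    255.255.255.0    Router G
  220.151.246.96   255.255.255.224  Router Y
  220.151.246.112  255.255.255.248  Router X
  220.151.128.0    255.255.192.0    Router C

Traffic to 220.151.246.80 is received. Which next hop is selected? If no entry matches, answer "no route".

Routes whose prefix contains 220.151.246.80:
  220.128.0.0/10 (220.128.0.0 - 220.191.255.255) -> Router N
  220.144.0.0/13 (220.144.0.0 - 220.151.255.255) -> Router M
  220.151.244.0/22 (220.151.244.0 - 220.151.247.255) -> Router W
More-specific entries that do NOT match:
  220.151.246.112/29 (220.151.246.112 - 220.151.246.119) does not contain 220.151.246.80
  220.151.246.96/27 (220.151.246.96 - 220.151.246.127) does not contain 220.151.246.80
  220.151.242.0/24 (220.151.242.0 - 220.151.242.255) does not contain 220.151.246.80
Longest matching prefix is /22 -> next hop Router W.

Router W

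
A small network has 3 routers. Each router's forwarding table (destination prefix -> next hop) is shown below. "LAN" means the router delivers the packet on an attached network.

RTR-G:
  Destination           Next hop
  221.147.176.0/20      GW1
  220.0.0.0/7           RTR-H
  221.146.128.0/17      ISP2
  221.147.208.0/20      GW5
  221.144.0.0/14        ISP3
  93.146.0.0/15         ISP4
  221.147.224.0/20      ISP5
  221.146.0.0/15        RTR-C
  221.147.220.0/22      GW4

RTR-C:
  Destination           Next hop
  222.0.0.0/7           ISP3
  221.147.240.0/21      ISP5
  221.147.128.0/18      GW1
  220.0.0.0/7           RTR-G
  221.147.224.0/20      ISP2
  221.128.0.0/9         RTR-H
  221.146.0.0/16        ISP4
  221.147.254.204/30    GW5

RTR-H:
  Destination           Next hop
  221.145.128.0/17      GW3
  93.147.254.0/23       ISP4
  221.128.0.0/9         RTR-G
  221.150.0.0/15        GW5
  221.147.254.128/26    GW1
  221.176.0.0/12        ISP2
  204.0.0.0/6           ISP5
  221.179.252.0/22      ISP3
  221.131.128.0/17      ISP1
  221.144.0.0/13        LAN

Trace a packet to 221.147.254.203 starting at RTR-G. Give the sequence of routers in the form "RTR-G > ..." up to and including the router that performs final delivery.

RTR-G > RTR-C > RTR-H

At RTR-G: longest match for 221.147.254.203 is 221.146.0.0/15 -> RTR-C
At RTR-C: longest match for 221.147.254.203 is 221.128.0.0/9 -> RTR-H
At RTR-H: longest match for 221.147.254.203 is 221.144.0.0/13 -> LAN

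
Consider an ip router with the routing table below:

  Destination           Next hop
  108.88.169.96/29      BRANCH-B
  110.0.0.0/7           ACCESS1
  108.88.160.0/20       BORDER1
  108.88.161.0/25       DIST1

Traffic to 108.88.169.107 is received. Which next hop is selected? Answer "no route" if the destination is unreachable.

BORDER1

Routes whose prefix contains 108.88.169.107:
  108.88.160.0/20 (108.88.160.0 - 108.88.175.255) -> BORDER1
More-specific entries that do NOT match:
  108.88.169.96/29 (108.88.169.96 - 108.88.169.103) does not contain 108.88.169.107
  108.88.161.0/25 (108.88.161.0 - 108.88.161.127) does not contain 108.88.169.107
Longest matching prefix is /20 -> next hop BORDER1.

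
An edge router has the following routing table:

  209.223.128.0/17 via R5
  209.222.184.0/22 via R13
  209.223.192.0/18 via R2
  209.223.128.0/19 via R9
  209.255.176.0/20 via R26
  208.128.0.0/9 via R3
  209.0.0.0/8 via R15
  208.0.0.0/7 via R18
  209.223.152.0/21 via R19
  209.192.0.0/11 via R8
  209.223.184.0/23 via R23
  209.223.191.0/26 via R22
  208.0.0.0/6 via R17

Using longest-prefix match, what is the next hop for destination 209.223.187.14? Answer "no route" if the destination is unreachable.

R5

Routes whose prefix contains 209.223.187.14:
  208.0.0.0/6 (208.0.0.0 - 211.255.255.255) -> R17
  208.0.0.0/7 (208.0.0.0 - 209.255.255.255) -> R18
  209.0.0.0/8 (209.0.0.0 - 209.255.255.255) -> R15
  209.192.0.0/11 (209.192.0.0 - 209.223.255.255) -> R8
  209.223.128.0/17 (209.223.128.0 - 209.223.255.255) -> R5
More-specific entries that do NOT match:
  209.223.191.0/26 (209.223.191.0 - 209.223.191.63) does not contain 209.223.187.14
  209.223.184.0/23 (209.223.184.0 - 209.223.185.255) does not contain 209.223.187.14
  209.222.184.0/22 (209.222.184.0 - 209.222.187.255) does not contain 209.223.187.14
  209.223.152.0/21 (209.223.152.0 - 209.223.159.255) does not contain 209.223.187.14
  209.255.176.0/20 (209.255.176.0 - 209.255.191.255) does not contain 209.223.187.14
  209.223.128.0/19 (209.223.128.0 - 209.223.159.255) does not contain 209.223.187.14
  209.223.192.0/18 (209.223.192.0 - 209.223.255.255) does not contain 209.223.187.14
Longest matching prefix is /17 -> next hop R5.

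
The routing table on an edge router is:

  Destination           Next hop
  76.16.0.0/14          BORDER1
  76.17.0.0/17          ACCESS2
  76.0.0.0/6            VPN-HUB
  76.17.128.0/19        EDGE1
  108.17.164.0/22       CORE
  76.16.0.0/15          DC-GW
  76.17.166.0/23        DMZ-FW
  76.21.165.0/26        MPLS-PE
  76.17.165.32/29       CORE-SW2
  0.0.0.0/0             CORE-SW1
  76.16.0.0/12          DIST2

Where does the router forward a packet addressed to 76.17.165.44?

DC-GW

Routes whose prefix contains 76.17.165.44:
  0.0.0.0/0 (default, matches everything) -> CORE-SW1
  76.0.0.0/6 (76.0.0.0 - 79.255.255.255) -> VPN-HUB
  76.16.0.0/12 (76.16.0.0 - 76.31.255.255) -> DIST2
  76.16.0.0/14 (76.16.0.0 - 76.19.255.255) -> BORDER1
  76.16.0.0/15 (76.16.0.0 - 76.17.255.255) -> DC-GW
More-specific entries that do NOT match:
  76.17.165.32/29 (76.17.165.32 - 76.17.165.39) does not contain 76.17.165.44
  76.21.165.0/26 (76.21.165.0 - 76.21.165.63) does not contain 76.17.165.44
  76.17.166.0/23 (76.17.166.0 - 76.17.167.255) does not contain 76.17.165.44
  108.17.164.0/22 (108.17.164.0 - 108.17.167.255) does not contain 76.17.165.44
  76.17.128.0/19 (76.17.128.0 - 76.17.159.255) does not contain 76.17.165.44
  76.17.0.0/17 (76.17.0.0 - 76.17.127.255) does not contain 76.17.165.44
Longest matching prefix is /15 -> next hop DC-GW.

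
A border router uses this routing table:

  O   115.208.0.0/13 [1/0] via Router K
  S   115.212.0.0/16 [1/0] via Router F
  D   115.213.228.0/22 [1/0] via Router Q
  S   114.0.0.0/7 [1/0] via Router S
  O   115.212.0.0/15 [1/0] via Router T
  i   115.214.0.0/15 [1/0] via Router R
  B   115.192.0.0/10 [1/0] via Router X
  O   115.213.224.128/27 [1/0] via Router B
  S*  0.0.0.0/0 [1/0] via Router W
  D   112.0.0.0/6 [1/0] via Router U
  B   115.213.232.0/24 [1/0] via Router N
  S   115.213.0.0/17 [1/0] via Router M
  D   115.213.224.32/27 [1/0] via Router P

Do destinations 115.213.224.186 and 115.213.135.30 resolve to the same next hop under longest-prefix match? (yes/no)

yes

115.213.224.186: longest match 115.212.0.0/15 -> Router T
115.213.135.30: longest match 115.212.0.0/15 -> Router T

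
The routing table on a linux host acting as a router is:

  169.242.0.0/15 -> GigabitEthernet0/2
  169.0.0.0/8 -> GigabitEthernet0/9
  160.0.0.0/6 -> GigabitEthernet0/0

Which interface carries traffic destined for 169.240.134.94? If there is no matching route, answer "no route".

Routes whose prefix contains 169.240.134.94:
  169.0.0.0/8 (169.0.0.0 - 169.255.255.255) -> GigabitEthernet0/9
More-specific entries that do NOT match:
  169.242.0.0/15 (169.242.0.0 - 169.243.255.255) does not contain 169.240.134.94
Longest matching prefix is /8 -> interface GigabitEthernet0/9.

GigabitEthernet0/9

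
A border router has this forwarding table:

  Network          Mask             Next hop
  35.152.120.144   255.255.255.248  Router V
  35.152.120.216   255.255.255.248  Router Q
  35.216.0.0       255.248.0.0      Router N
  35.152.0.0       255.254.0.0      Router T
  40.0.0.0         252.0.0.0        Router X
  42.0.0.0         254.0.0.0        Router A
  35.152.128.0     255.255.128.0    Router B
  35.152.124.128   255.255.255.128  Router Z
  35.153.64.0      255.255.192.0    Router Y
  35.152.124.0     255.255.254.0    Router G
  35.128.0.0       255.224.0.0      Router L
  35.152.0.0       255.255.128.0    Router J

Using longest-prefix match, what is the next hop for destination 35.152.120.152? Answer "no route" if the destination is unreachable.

Router J

Routes whose prefix contains 35.152.120.152:
  35.128.0.0/11 (35.128.0.0 - 35.159.255.255) -> Router L
  35.152.0.0/15 (35.152.0.0 - 35.153.255.255) -> Router T
  35.152.0.0/17 (35.152.0.0 - 35.152.127.255) -> Router J
More-specific entries that do NOT match:
  35.152.120.144/29 (35.152.120.144 - 35.152.120.151) does not contain 35.152.120.152
  35.152.120.216/29 (35.152.120.216 - 35.152.120.223) does not contain 35.152.120.152
  35.152.124.128/25 (35.152.124.128 - 35.152.124.255) does not contain 35.152.120.152
  35.152.124.0/23 (35.152.124.0 - 35.152.125.255) does not contain 35.152.120.152
  35.153.64.0/18 (35.153.64.0 - 35.153.127.255) does not contain 35.152.120.152
Longest matching prefix is /17 -> next hop Router J.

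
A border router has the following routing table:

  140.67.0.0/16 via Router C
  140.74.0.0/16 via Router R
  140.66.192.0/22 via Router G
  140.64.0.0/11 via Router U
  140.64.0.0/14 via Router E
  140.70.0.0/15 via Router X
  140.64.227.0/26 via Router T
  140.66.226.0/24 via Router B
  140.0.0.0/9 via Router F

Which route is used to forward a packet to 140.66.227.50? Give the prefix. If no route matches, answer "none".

Entries matching 140.66.227.50:
  140.0.0.0/9 (140.0.0.0 - 140.127.255.255)
  140.64.0.0/11 (140.64.0.0 - 140.95.255.255)
  140.64.0.0/14 (140.64.0.0 - 140.67.255.255)
Most specific is 140.64.0.0/14.

140.64.0.0/14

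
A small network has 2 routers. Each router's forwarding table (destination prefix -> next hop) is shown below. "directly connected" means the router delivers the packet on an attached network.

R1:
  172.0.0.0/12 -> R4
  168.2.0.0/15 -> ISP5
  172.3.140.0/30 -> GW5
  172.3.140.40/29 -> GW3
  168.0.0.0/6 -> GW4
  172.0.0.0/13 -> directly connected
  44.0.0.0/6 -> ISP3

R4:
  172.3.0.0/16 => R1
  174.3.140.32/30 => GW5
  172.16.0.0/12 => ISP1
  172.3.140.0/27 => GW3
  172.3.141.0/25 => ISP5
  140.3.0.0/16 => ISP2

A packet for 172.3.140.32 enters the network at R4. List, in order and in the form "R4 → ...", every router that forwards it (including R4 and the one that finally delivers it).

R4 → R1

At R4: longest match for 172.3.140.32 is 172.3.0.0/16 -> R1
At R1: longest match for 172.3.140.32 is 172.0.0.0/13 -> directly connected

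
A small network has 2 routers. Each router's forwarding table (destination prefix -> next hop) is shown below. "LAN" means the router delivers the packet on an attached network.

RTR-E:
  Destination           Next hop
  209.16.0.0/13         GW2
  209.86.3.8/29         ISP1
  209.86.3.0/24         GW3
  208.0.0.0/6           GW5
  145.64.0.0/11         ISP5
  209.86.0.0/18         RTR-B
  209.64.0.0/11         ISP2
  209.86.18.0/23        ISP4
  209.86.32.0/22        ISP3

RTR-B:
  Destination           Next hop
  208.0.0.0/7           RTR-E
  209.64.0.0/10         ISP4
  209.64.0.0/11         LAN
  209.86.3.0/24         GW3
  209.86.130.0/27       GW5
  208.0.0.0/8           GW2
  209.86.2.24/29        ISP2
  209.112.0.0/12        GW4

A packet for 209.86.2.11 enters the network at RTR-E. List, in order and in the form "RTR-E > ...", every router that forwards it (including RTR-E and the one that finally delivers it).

At RTR-E: longest match for 209.86.2.11 is 209.86.0.0/18 -> RTR-B
At RTR-B: longest match for 209.86.2.11 is 209.64.0.0/11 -> LAN

RTR-E > RTR-B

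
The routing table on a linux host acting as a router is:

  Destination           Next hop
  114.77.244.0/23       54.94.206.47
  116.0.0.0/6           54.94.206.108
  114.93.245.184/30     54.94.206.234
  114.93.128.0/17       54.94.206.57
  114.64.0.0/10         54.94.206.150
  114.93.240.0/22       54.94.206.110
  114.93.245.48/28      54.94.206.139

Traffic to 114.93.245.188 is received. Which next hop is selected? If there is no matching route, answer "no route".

54.94.206.57

Routes whose prefix contains 114.93.245.188:
  114.64.0.0/10 (114.64.0.0 - 114.127.255.255) -> 54.94.206.150
  114.93.128.0/17 (114.93.128.0 - 114.93.255.255) -> 54.94.206.57
More-specific entries that do NOT match:
  114.93.245.184/30 (114.93.245.184 - 114.93.245.187) does not contain 114.93.245.188
  114.93.245.48/28 (114.93.245.48 - 114.93.245.63) does not contain 114.93.245.188
  114.77.244.0/23 (114.77.244.0 - 114.77.245.255) does not contain 114.93.245.188
  114.93.240.0/22 (114.93.240.0 - 114.93.243.255) does not contain 114.93.245.188
Longest matching prefix is /17 -> next hop 54.94.206.57.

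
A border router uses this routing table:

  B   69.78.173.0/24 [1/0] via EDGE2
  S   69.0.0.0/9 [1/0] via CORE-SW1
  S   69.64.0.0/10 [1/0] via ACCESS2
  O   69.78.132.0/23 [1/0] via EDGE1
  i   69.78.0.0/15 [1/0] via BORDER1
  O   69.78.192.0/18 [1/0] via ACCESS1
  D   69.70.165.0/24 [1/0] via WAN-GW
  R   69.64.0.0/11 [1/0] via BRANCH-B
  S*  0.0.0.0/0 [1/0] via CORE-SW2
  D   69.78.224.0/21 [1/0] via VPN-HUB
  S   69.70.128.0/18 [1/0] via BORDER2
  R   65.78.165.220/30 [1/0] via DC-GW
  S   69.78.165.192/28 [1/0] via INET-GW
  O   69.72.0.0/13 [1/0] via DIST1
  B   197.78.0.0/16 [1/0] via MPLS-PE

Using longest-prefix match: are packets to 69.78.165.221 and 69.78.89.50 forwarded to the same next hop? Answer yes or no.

69.78.165.221: longest match 69.78.0.0/15 -> BORDER1
69.78.89.50: longest match 69.78.0.0/15 -> BORDER1

yes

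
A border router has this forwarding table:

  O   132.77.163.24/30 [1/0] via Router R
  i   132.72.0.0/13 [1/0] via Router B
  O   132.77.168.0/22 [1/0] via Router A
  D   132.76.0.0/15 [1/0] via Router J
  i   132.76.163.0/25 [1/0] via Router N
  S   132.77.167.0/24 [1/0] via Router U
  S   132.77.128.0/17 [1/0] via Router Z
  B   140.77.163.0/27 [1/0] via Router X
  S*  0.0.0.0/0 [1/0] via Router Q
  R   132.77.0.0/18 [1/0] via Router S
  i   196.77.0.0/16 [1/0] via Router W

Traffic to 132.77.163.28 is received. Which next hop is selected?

Routes whose prefix contains 132.77.163.28:
  0.0.0.0/0 (default, matches everything) -> Router Q
  132.72.0.0/13 (132.72.0.0 - 132.79.255.255) -> Router B
  132.76.0.0/15 (132.76.0.0 - 132.77.255.255) -> Router J
  132.77.128.0/17 (132.77.128.0 - 132.77.255.255) -> Router Z
More-specific entries that do NOT match:
  132.77.163.24/30 (132.77.163.24 - 132.77.163.27) does not contain 132.77.163.28
  140.77.163.0/27 (140.77.163.0 - 140.77.163.31) does not contain 132.77.163.28
  132.76.163.0/25 (132.76.163.0 - 132.76.163.127) does not contain 132.77.163.28
  132.77.167.0/24 (132.77.167.0 - 132.77.167.255) does not contain 132.77.163.28
  132.77.168.0/22 (132.77.168.0 - 132.77.171.255) does not contain 132.77.163.28
  132.77.0.0/18 (132.77.0.0 - 132.77.63.255) does not contain 132.77.163.28
Longest matching prefix is /17 -> next hop Router Z.

Router Z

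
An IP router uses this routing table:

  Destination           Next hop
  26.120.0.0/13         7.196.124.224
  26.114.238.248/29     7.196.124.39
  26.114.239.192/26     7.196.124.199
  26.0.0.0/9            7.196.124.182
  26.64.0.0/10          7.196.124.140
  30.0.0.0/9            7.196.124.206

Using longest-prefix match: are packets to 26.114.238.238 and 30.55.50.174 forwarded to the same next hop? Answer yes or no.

no

26.114.238.238: longest match 26.64.0.0/10 -> 7.196.124.140
30.55.50.174: longest match 30.0.0.0/9 -> 7.196.124.206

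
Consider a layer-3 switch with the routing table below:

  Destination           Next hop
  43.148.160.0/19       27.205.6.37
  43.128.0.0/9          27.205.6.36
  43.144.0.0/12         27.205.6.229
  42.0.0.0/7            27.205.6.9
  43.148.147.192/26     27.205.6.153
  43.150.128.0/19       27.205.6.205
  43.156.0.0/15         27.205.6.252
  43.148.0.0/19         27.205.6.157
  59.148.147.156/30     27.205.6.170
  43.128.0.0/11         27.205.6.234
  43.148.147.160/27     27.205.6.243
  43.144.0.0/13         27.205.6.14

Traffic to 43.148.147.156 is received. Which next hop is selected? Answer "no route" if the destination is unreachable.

Routes whose prefix contains 43.148.147.156:
  42.0.0.0/7 (42.0.0.0 - 43.255.255.255) -> 27.205.6.9
  43.128.0.0/9 (43.128.0.0 - 43.255.255.255) -> 27.205.6.36
  43.128.0.0/11 (43.128.0.0 - 43.159.255.255) -> 27.205.6.234
  43.144.0.0/12 (43.144.0.0 - 43.159.255.255) -> 27.205.6.229
  43.144.0.0/13 (43.144.0.0 - 43.151.255.255) -> 27.205.6.14
More-specific entries that do NOT match:
  59.148.147.156/30 (59.148.147.156 - 59.148.147.159) does not contain 43.148.147.156
  43.148.147.160/27 (43.148.147.160 - 43.148.147.191) does not contain 43.148.147.156
  43.148.147.192/26 (43.148.147.192 - 43.148.147.255) does not contain 43.148.147.156
  43.148.160.0/19 (43.148.160.0 - 43.148.191.255) does not contain 43.148.147.156
  43.150.128.0/19 (43.150.128.0 - 43.150.159.255) does not contain 43.148.147.156
  43.148.0.0/19 (43.148.0.0 - 43.148.31.255) does not contain 43.148.147.156
  43.156.0.0/15 (43.156.0.0 - 43.157.255.255) does not contain 43.148.147.156
Longest matching prefix is /13 -> next hop 27.205.6.14.

27.205.6.14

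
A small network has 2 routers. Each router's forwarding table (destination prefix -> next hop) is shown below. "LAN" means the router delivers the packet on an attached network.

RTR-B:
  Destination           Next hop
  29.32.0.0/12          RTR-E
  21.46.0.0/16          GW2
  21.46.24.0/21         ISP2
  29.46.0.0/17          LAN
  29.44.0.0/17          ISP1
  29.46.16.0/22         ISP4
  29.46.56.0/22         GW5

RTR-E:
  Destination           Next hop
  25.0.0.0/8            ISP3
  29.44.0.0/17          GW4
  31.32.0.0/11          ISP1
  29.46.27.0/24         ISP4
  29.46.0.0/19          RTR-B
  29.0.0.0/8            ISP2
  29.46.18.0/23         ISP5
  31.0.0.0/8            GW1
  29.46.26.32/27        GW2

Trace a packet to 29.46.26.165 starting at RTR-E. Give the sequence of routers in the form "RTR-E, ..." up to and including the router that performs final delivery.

RTR-E, RTR-B

At RTR-E: longest match for 29.46.26.165 is 29.46.0.0/19 -> RTR-B
At RTR-B: longest match for 29.46.26.165 is 29.46.0.0/17 -> LAN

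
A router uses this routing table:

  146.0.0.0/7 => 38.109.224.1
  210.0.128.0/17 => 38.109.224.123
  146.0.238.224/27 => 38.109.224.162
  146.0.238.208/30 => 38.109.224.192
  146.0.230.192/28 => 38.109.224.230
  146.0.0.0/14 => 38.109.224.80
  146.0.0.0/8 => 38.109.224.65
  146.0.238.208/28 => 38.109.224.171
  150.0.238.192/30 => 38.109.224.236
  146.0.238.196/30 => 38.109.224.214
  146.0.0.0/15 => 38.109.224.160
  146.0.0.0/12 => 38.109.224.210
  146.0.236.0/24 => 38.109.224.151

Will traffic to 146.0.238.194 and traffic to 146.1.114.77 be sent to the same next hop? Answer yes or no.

yes

146.0.238.194: longest match 146.0.0.0/15 -> 38.109.224.160
146.1.114.77: longest match 146.0.0.0/15 -> 38.109.224.160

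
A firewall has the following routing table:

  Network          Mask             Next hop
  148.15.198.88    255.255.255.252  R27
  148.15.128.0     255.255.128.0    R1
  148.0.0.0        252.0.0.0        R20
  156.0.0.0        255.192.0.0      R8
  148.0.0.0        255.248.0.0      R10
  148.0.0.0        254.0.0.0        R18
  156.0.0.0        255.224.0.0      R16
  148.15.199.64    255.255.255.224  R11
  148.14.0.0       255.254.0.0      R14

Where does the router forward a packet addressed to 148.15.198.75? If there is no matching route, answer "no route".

Routes whose prefix contains 148.15.198.75:
  148.0.0.0/6 (148.0.0.0 - 151.255.255.255) -> R20
  148.0.0.0/7 (148.0.0.0 - 149.255.255.255) -> R18
  148.14.0.0/15 (148.14.0.0 - 148.15.255.255) -> R14
  148.15.128.0/17 (148.15.128.0 - 148.15.255.255) -> R1
More-specific entries that do NOT match:
  148.15.198.88/30 (148.15.198.88 - 148.15.198.91) does not contain 148.15.198.75
  148.15.199.64/27 (148.15.199.64 - 148.15.199.95) does not contain 148.15.198.75
Longest matching prefix is /17 -> next hop R1.

R1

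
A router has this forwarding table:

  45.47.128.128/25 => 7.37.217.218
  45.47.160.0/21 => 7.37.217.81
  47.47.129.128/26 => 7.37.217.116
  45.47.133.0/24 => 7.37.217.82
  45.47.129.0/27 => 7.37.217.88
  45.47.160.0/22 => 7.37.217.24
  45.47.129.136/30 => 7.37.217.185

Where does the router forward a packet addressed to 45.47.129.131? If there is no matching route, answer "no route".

No entry's prefix contains 45.47.129.131; there is no default route.

no route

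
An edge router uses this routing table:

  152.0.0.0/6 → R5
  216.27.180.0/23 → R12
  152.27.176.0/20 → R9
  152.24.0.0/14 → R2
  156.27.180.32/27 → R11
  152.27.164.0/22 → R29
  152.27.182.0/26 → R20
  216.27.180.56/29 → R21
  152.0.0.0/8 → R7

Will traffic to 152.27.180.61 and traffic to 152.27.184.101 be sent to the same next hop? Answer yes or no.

152.27.180.61: longest match 152.27.176.0/20 -> R9
152.27.184.101: longest match 152.27.176.0/20 -> R9

yes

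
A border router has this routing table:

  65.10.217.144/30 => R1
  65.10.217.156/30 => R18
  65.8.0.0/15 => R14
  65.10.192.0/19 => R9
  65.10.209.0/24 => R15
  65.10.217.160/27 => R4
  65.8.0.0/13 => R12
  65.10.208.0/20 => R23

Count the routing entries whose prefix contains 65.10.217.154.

3

Prefixes containing 65.10.217.154:
  65.8.0.0/13 (65.8.0.0 - 65.15.255.255)
  65.10.192.0/19 (65.10.192.0 - 65.10.223.255)
  65.10.208.0/20 (65.10.208.0 - 65.10.223.255)
Total matching entries: 3.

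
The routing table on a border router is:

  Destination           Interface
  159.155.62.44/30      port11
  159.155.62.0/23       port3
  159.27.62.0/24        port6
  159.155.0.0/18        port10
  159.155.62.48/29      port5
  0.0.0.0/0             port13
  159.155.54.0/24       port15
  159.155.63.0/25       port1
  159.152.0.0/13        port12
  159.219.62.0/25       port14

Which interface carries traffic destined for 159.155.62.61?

port3

Routes whose prefix contains 159.155.62.61:
  0.0.0.0/0 (default, matches everything) -> port13
  159.152.0.0/13 (159.152.0.0 - 159.159.255.255) -> port12
  159.155.0.0/18 (159.155.0.0 - 159.155.63.255) -> port10
  159.155.62.0/23 (159.155.62.0 - 159.155.63.255) -> port3
More-specific entries that do NOT match:
  159.155.62.44/30 (159.155.62.44 - 159.155.62.47) does not contain 159.155.62.61
  159.155.62.48/29 (159.155.62.48 - 159.155.62.55) does not contain 159.155.62.61
  159.155.63.0/25 (159.155.63.0 - 159.155.63.127) does not contain 159.155.62.61
  159.219.62.0/25 (159.219.62.0 - 159.219.62.127) does not contain 159.155.62.61
  159.27.62.0/24 (159.27.62.0 - 159.27.62.255) does not contain 159.155.62.61
  159.155.54.0/24 (159.155.54.0 - 159.155.54.255) does not contain 159.155.62.61
Longest matching prefix is /23 -> interface port3.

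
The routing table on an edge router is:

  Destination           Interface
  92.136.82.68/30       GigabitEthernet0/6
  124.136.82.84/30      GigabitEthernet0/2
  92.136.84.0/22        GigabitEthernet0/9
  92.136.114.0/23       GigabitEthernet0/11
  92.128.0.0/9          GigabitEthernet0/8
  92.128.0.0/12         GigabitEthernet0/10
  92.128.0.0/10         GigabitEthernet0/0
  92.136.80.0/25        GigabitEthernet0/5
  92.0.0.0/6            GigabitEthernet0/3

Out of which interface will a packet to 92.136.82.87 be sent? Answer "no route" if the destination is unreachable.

GigabitEthernet0/10

Routes whose prefix contains 92.136.82.87:
  92.0.0.0/6 (92.0.0.0 - 95.255.255.255) -> GigabitEthernet0/3
  92.128.0.0/9 (92.128.0.0 - 92.255.255.255) -> GigabitEthernet0/8
  92.128.0.0/10 (92.128.0.0 - 92.191.255.255) -> GigabitEthernet0/0
  92.128.0.0/12 (92.128.0.0 - 92.143.255.255) -> GigabitEthernet0/10
More-specific entries that do NOT match:
  92.136.82.68/30 (92.136.82.68 - 92.136.82.71) does not contain 92.136.82.87
  124.136.82.84/30 (124.136.82.84 - 124.136.82.87) does not contain 92.136.82.87
  92.136.80.0/25 (92.136.80.0 - 92.136.80.127) does not contain 92.136.82.87
  92.136.114.0/23 (92.136.114.0 - 92.136.115.255) does not contain 92.136.82.87
  92.136.84.0/22 (92.136.84.0 - 92.136.87.255) does not contain 92.136.82.87
Longest matching prefix is /12 -> interface GigabitEthernet0/10.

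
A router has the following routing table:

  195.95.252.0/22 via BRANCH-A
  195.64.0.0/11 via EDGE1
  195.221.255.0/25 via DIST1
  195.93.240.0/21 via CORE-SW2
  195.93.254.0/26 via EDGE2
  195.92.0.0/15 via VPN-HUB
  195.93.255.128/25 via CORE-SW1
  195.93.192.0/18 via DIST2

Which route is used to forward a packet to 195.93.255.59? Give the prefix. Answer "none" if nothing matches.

195.93.192.0/18

Entries matching 195.93.255.59:
  195.64.0.0/11 (195.64.0.0 - 195.95.255.255)
  195.92.0.0/15 (195.92.0.0 - 195.93.255.255)
  195.93.192.0/18 (195.93.192.0 - 195.93.255.255)
Most specific is 195.93.192.0/18.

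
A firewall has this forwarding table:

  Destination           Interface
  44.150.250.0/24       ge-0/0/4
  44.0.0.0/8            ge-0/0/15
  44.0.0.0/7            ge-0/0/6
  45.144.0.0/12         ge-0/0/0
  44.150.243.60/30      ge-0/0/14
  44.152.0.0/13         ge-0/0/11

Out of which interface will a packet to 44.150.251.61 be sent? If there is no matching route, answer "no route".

ge-0/0/15

Routes whose prefix contains 44.150.251.61:
  44.0.0.0/7 (44.0.0.0 - 45.255.255.255) -> ge-0/0/6
  44.0.0.0/8 (44.0.0.0 - 44.255.255.255) -> ge-0/0/15
More-specific entries that do NOT match:
  44.150.243.60/30 (44.150.243.60 - 44.150.243.63) does not contain 44.150.251.61
  44.150.250.0/24 (44.150.250.0 - 44.150.250.255) does not contain 44.150.251.61
  44.152.0.0/13 (44.152.0.0 - 44.159.255.255) does not contain 44.150.251.61
  45.144.0.0/12 (45.144.0.0 - 45.159.255.255) does not contain 44.150.251.61
Longest matching prefix is /8 -> interface ge-0/0/15.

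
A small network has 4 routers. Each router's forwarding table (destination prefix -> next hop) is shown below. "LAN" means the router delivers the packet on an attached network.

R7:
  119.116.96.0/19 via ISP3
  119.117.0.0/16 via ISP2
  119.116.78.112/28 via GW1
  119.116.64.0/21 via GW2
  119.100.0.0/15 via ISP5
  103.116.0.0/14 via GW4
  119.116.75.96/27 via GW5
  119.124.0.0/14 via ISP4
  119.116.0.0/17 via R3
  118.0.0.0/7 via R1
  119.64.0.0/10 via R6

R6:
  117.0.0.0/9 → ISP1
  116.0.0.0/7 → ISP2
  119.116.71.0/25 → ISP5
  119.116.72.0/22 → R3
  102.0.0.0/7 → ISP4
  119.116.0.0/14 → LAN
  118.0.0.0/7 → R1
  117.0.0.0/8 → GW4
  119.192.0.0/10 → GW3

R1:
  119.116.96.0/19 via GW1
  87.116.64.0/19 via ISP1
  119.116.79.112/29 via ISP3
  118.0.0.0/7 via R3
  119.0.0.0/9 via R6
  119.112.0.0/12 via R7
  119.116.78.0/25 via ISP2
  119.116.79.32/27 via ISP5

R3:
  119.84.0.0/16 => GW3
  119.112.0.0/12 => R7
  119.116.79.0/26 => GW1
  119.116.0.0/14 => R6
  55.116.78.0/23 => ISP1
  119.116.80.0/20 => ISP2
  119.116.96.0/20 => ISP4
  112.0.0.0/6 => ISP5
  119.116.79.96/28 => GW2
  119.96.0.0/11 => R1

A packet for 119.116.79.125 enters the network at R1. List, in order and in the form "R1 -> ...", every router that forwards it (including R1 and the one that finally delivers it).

At R1: longest match for 119.116.79.125 is 119.112.0.0/12 -> R7
At R7: longest match for 119.116.79.125 is 119.116.0.0/17 -> R3
At R3: longest match for 119.116.79.125 is 119.116.0.0/14 -> R6
At R6: longest match for 119.116.79.125 is 119.116.0.0/14 -> LAN

R1 -> R7 -> R3 -> R6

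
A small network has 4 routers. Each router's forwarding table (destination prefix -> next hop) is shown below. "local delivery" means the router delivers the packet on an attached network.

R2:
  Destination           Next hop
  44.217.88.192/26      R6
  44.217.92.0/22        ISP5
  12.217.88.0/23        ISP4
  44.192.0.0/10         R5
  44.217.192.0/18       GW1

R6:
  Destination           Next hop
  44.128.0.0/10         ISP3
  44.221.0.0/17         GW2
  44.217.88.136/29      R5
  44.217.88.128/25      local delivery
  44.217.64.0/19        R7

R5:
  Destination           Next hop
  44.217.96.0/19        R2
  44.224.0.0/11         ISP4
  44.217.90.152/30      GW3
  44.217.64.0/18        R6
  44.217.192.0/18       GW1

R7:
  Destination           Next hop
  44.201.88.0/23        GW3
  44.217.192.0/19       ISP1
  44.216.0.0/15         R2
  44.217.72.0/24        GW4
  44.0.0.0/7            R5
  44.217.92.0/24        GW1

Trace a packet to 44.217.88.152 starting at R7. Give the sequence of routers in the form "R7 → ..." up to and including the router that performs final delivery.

R7 → R2 → R5 → R6

At R7: longest match for 44.217.88.152 is 44.216.0.0/15 -> R2
At R2: longest match for 44.217.88.152 is 44.192.0.0/10 -> R5
At R5: longest match for 44.217.88.152 is 44.217.64.0/18 -> R6
At R6: longest match for 44.217.88.152 is 44.217.88.128/25 -> local delivery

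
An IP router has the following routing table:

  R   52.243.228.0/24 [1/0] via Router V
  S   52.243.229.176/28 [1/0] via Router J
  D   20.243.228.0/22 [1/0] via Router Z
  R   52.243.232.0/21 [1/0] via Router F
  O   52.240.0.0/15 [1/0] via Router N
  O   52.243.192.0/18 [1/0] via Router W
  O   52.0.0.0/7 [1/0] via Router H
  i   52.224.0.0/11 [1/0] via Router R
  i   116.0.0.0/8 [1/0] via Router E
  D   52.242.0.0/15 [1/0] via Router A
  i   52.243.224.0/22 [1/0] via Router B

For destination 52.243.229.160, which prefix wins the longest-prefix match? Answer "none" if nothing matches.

52.243.192.0/18

Entries matching 52.243.229.160:
  52.0.0.0/7 (52.0.0.0 - 53.255.255.255)
  52.224.0.0/11 (52.224.0.0 - 52.255.255.255)
  52.242.0.0/15 (52.242.0.0 - 52.243.255.255)
  52.243.192.0/18 (52.243.192.0 - 52.243.255.255)
Most specific is 52.243.192.0/18.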